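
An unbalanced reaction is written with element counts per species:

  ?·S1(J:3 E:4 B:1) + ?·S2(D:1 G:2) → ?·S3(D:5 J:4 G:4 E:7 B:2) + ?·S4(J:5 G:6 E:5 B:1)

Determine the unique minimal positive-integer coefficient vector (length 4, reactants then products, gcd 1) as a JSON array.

Coefficients: [3, 5, 1, 1]

D: 3·0+5·1 = 5 | 1·5+1·0 = 5
J: 3·3+5·0 = 9 | 1·4+1·5 = 9
G: 3·0+5·2 = 10 | 1·4+1·6 = 10
E: 3·4+5·0 = 12 | 1·7+1·5 = 12
B: 3·1+5·0 = 3 | 1·2+1·1 = 3
gcd(3,5,1,1) = 1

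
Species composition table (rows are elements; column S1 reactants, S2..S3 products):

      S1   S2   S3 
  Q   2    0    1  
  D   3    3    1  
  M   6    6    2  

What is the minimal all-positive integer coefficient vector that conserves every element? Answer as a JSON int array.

Q: 3·2 = 6 | 1·0+6·1 = 6
D: 3·3 = 9 | 1·3+6·1 = 9
M: 3·6 = 18 | 1·6+6·2 = 18
gcd(3,1,6) = 1

Coefficients: [3, 1, 6]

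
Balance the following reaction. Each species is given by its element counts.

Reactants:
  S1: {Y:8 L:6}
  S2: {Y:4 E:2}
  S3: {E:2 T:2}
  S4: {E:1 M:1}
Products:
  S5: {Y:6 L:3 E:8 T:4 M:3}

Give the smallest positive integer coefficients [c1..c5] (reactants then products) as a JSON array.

Coefficients: [1, 1, 4, 6, 2]

Y: 1·8+1·4+4·0+6·0 = 12 | 2·6 = 12
L: 1·6+1·0+4·0+6·0 = 6 | 2·3 = 6
E: 1·0+1·2+4·2+6·1 = 16 | 2·8 = 16
T: 1·0+1·0+4·2+6·0 = 8 | 2·4 = 8
M: 1·0+1·0+4·0+6·1 = 6 | 2·3 = 6
gcd(1,1,4,6,2) = 1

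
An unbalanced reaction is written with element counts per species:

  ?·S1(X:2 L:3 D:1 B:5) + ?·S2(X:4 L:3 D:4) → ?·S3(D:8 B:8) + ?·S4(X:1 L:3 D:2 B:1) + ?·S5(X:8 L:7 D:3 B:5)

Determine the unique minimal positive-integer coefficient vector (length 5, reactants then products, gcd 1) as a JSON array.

X: 5·2+4·4 = 26 | 1·0+2·1+3·8 = 26
L: 5·3+4·3 = 27 | 1·0+2·3+3·7 = 27
D: 5·1+4·4 = 21 | 1·8+2·2+3·3 = 21
B: 5·5+4·0 = 25 | 1·8+2·1+3·5 = 25
gcd(5,4,1,2,3) = 1

Coefficients: [5, 4, 1, 2, 3]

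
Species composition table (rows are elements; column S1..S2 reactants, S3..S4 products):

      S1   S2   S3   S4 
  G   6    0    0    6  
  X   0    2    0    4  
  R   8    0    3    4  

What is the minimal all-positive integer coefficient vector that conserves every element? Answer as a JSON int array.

G: 3·6+6·0 = 18 | 4·0+3·6 = 18
X: 3·0+6·2 = 12 | 4·0+3·4 = 12
R: 3·8+6·0 = 24 | 4·3+3·4 = 24
gcd(3,6,4,3) = 1

Coefficients: [3, 6, 4, 3]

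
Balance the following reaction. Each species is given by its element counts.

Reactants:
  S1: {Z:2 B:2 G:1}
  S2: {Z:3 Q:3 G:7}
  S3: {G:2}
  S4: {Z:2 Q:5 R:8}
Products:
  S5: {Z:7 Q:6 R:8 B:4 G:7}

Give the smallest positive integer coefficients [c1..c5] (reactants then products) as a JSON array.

Z: 6·2+1·3+4·0+3·2 = 21 | 3·7 = 21
Q: 6·0+1·3+4·0+3·5 = 18 | 3·6 = 18
R: 6·0+1·0+4·0+3·8 = 24 | 3·8 = 24
B: 6·2+1·0+4·0+3·0 = 12 | 3·4 = 12
G: 6·1+1·7+4·2+3·0 = 21 | 3·7 = 21
gcd(6,1,4,3,3) = 1

Coefficients: [6, 1, 4, 3, 3]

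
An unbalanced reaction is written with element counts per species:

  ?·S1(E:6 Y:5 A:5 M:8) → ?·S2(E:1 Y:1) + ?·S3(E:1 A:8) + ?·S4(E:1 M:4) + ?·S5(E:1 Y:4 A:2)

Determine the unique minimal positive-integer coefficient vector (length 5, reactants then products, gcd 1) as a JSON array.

E: 2·6 = 12 | 6·1+1·1+4·1+1·1 = 12
Y: 2·5 = 10 | 6·1+1·0+4·0+1·4 = 10
A: 2·5 = 10 | 6·0+1·8+4·0+1·2 = 10
M: 2·8 = 16 | 6·0+1·0+4·4+1·0 = 16
gcd(2,6,1,4,1) = 1

Coefficients: [2, 6, 1, 4, 1]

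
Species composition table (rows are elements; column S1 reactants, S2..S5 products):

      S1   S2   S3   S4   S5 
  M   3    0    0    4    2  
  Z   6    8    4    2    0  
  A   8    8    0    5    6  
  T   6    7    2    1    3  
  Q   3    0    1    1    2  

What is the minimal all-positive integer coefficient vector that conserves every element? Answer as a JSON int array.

M: 6·3 = 18 | 1·0+6·0+2·4+5·2 = 18
Z: 6·6 = 36 | 1·8+6·4+2·2+5·0 = 36
A: 6·8 = 48 | 1·8+6·0+2·5+5·6 = 48
T: 6·6 = 36 | 1·7+6·2+2·1+5·3 = 36
Q: 6·3 = 18 | 1·0+6·1+2·1+5·2 = 18
gcd(6,1,6,2,5) = 1

Coefficients: [6, 1, 6, 2, 5]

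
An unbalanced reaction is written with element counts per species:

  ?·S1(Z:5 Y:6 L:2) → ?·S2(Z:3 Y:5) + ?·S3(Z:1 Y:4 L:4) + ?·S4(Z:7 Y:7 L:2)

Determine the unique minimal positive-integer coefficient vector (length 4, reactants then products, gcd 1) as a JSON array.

Coefficients: [5, 1, 1, 3]

Z: 5·5 = 25 | 1·3+1·1+3·7 = 25
Y: 5·6 = 30 | 1·5+1·4+3·7 = 30
L: 5·2 = 10 | 1·0+1·4+3·2 = 10
gcd(5,1,1,3) = 1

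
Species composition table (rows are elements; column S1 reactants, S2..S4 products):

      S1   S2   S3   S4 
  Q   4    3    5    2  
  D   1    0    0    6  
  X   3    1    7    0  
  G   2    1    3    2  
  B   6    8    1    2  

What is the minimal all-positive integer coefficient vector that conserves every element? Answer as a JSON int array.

Coefficients: [6, 4, 2, 1]

Q: 6·4 = 24 | 4·3+2·5+1·2 = 24
D: 6·1 = 6 | 4·0+2·0+1·6 = 6
X: 6·3 = 18 | 4·1+2·7+1·0 = 18
G: 6·2 = 12 | 4·1+2·3+1·2 = 12
B: 6·6 = 36 | 4·8+2·1+1·2 = 36
gcd(6,4,2,1) = 1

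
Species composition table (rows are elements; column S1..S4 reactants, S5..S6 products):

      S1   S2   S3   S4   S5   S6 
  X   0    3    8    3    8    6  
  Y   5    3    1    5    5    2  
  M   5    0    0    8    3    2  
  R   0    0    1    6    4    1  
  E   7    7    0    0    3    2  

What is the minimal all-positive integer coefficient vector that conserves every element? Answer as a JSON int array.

Coefficients: [1, 2, 6, 2, 3, 6]

X: 1·0+2·3+6·8+2·3 = 60 | 3·8+6·6 = 60
Y: 1·5+2·3+6·1+2·5 = 27 | 3·5+6·2 = 27
M: 1·5+2·0+6·0+2·8 = 21 | 3·3+6·2 = 21
R: 1·0+2·0+6·1+2·6 = 18 | 3·4+6·1 = 18
E: 1·7+2·7+6·0+2·0 = 21 | 3·3+6·2 = 21
gcd(1,2,6,2,3,6) = 1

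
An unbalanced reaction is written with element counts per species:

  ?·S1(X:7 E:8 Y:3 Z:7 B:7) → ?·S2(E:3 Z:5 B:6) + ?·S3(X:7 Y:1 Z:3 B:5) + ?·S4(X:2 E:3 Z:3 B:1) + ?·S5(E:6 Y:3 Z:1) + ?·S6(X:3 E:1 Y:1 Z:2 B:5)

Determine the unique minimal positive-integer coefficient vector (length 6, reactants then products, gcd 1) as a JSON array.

Coefficients: [6, 1, 3, 6, 4, 3]

X: 6·7 = 42 | 1·0+3·7+6·2+4·0+3·3 = 42
E: 6·8 = 48 | 1·3+3·0+6·3+4·6+3·1 = 48
Y: 6·3 = 18 | 1·0+3·1+6·0+4·3+3·1 = 18
Z: 6·7 = 42 | 1·5+3·3+6·3+4·1+3·2 = 42
B: 6·7 = 42 | 1·6+3·5+6·1+4·0+3·5 = 42
gcd(6,1,3,6,4,3) = 1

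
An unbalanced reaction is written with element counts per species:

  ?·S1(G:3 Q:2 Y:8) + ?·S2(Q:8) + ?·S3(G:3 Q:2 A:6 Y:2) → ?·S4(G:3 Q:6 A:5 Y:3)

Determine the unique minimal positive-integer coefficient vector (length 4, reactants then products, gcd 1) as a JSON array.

G: 1·3+3·0+5·3 = 18 | 6·3 = 18
Q: 1·2+3·8+5·2 = 36 | 6·6 = 36
A: 1·0+3·0+5·6 = 30 | 6·5 = 30
Y: 1·8+3·0+5·2 = 18 | 6·3 = 18
gcd(1,3,5,6) = 1

Coefficients: [1, 3, 5, 6]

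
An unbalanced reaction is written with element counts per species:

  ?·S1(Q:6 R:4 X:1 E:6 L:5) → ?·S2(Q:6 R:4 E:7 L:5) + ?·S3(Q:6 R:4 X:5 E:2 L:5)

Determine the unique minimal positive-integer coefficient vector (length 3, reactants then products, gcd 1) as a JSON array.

Coefficients: [5, 4, 1]

Q: 5·6 = 30 | 4·6+1·6 = 30
R: 5·4 = 20 | 4·4+1·4 = 20
X: 5·1 = 5 | 4·0+1·5 = 5
E: 5·6 = 30 | 4·7+1·2 = 30
L: 5·5 = 25 | 4·5+1·5 = 25
gcd(5,4,1) = 1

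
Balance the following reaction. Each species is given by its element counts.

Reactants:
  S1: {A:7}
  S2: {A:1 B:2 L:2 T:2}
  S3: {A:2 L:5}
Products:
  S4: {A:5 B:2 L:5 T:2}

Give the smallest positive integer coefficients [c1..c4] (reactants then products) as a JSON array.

A: 2·7+5·1+3·2 = 25 | 5·5 = 25
B: 2·0+5·2+3·0 = 10 | 5·2 = 10
L: 2·0+5·2+3·5 = 25 | 5·5 = 25
T: 2·0+5·2+3·0 = 10 | 5·2 = 10
gcd(2,5,3,5) = 1

Coefficients: [2, 5, 3, 5]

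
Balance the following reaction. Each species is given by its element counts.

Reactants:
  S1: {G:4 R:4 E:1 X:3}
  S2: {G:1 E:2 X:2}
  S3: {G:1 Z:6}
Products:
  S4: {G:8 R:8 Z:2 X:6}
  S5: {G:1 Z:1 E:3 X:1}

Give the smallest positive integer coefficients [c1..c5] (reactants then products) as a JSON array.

Coefficients: [4, 1, 1, 2, 2]

G: 4·4+1·1+1·1 = 18 | 2·8+2·1 = 18
R: 4·4+1·0+1·0 = 16 | 2·8+2·0 = 16
Z: 4·0+1·0+1·6 = 6 | 2·2+2·1 = 6
E: 4·1+1·2+1·0 = 6 | 2·0+2·3 = 6
X: 4·3+1·2+1·0 = 14 | 2·6+2·1 = 14
gcd(4,1,1,2,2) = 1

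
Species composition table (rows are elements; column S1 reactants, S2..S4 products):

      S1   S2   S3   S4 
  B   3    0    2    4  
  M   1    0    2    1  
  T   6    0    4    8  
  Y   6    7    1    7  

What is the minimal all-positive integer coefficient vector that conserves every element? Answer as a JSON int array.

Coefficients: [6, 1, 1, 4]

B: 6·3 = 18 | 1·0+1·2+4·4 = 18
M: 6·1 = 6 | 1·0+1·2+4·1 = 6
T: 6·6 = 36 | 1·0+1·4+4·8 = 36
Y: 6·6 = 36 | 1·7+1·1+4·7 = 36
gcd(6,1,1,4) = 1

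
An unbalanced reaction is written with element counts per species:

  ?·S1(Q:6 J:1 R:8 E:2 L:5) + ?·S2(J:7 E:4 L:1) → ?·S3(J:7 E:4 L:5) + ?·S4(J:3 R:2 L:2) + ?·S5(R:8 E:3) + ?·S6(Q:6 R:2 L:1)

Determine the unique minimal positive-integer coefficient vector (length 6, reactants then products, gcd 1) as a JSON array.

Q: 6·6+5·0 = 36 | 5·0+2·0+4·0+6·6 = 36
J: 6·1+5·7 = 41 | 5·7+2·3+4·0+6·0 = 41
R: 6·8+5·0 = 48 | 5·0+2·2+4·8+6·2 = 48
E: 6·2+5·4 = 32 | 5·4+2·0+4·3+6·0 = 32
L: 6·5+5·1 = 35 | 5·5+2·2+4·0+6·1 = 35
gcd(6,5,5,2,4,6) = 1

Coefficients: [6, 5, 5, 2, 4, 6]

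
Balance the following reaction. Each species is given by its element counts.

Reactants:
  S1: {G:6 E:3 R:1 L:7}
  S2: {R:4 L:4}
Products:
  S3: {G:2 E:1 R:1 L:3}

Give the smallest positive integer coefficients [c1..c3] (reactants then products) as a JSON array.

G: 2·6+1·0 = 12 | 6·2 = 12
E: 2·3+1·0 = 6 | 6·1 = 6
R: 2·1+1·4 = 6 | 6·1 = 6
L: 2·7+1·4 = 18 | 6·3 = 18
gcd(2,1,6) = 1

Coefficients: [2, 1, 6]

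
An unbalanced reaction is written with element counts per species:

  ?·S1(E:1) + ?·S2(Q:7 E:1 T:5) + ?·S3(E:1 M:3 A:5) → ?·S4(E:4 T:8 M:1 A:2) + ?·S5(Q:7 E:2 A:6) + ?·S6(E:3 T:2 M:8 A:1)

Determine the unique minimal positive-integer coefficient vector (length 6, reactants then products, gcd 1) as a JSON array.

Q: 6·0+2·7+3·0 = 14 | 1·0+2·7+1·0 = 14
E: 6·1+2·1+3·1 = 11 | 1·4+2·2+1·3 = 11
T: 6·0+2·5+3·0 = 10 | 1·8+2·0+1·2 = 10
M: 6·0+2·0+3·3 = 9 | 1·1+2·0+1·8 = 9
A: 6·0+2·0+3·5 = 15 | 1·2+2·6+1·1 = 15
gcd(6,2,3,1,2,1) = 1

Coefficients: [6, 2, 3, 1, 2, 1]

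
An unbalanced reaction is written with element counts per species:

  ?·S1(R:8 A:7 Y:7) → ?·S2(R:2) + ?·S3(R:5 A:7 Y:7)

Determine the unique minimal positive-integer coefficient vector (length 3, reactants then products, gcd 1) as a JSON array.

R: 2·8 = 16 | 3·2+2·5 = 16
A: 2·7 = 14 | 3·0+2·7 = 14
Y: 2·7 = 14 | 3·0+2·7 = 14
gcd(2,3,2) = 1

Coefficients: [2, 3, 2]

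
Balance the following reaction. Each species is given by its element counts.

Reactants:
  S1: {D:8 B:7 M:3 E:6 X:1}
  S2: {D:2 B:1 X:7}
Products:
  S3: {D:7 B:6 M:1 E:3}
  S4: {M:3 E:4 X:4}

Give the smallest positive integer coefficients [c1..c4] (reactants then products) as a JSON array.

D: 5·8+1·2 = 42 | 6·7+3·0 = 42
B: 5·7+1·1 = 36 | 6·6+3·0 = 36
M: 5·3+1·0 = 15 | 6·1+3·3 = 15
E: 5·6+1·0 = 30 | 6·3+3·4 = 30
X: 5·1+1·7 = 12 | 6·0+3·4 = 12
gcd(5,1,6,3) = 1

Coefficients: [5, 1, 6, 3]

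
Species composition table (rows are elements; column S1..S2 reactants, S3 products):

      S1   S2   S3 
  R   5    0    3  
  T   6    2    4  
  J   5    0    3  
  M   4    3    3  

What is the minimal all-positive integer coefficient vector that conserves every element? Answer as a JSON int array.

Coefficients: [3, 1, 5]

R: 3·5+1·0 = 15 | 5·3 = 15
T: 3·6+1·2 = 20 | 5·4 = 20
J: 3·5+1·0 = 15 | 5·3 = 15
M: 3·4+1·3 = 15 | 5·3 = 15
gcd(3,1,5) = 1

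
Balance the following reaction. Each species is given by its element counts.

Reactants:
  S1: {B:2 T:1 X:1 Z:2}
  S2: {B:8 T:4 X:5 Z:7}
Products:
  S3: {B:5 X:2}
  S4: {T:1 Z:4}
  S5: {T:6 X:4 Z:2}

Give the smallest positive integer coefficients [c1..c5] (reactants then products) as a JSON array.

B: 2·2+2·8 = 20 | 4·5+4·0+1·0 = 20
T: 2·1+2·4 = 10 | 4·0+4·1+1·6 = 10
X: 2·1+2·5 = 12 | 4·2+4·0+1·4 = 12
Z: 2·2+2·7 = 18 | 4·0+4·4+1·2 = 18
gcd(2,2,4,4,1) = 1

Coefficients: [2, 2, 4, 4, 1]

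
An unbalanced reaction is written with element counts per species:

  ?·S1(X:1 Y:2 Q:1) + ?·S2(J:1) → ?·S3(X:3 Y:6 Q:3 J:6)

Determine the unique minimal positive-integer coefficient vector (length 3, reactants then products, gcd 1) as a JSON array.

Coefficients: [3, 6, 1]

X: 3·1+6·0 = 3 | 1·3 = 3
Y: 3·2+6·0 = 6 | 1·6 = 6
Q: 3·1+6·0 = 3 | 1·3 = 3
J: 3·0+6·1 = 6 | 1·6 = 6
gcd(3,6,1) = 1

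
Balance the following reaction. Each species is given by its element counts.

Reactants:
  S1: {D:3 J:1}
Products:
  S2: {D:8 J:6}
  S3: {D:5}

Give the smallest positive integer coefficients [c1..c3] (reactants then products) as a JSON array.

Coefficients: [6, 1, 2]

D: 6·3 = 18 | 1·8+2·5 = 18
J: 6·1 = 6 | 1·6+2·0 = 6
gcd(6,1,2) = 1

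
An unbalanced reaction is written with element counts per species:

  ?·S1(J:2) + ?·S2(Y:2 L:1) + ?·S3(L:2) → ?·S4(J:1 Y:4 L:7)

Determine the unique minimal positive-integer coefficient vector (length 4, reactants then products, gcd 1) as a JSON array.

J: 1·2+4·0+5·0 = 2 | 2·1 = 2
Y: 1·0+4·2+5·0 = 8 | 2·4 = 8
L: 1·0+4·1+5·2 = 14 | 2·7 = 14
gcd(1,4,5,2) = 1

Coefficients: [1, 4, 5, 2]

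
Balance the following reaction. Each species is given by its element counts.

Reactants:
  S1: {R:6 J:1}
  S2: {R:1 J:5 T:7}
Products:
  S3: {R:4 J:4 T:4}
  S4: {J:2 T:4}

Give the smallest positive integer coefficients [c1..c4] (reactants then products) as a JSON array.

R: 2·6+4·1 = 16 | 4·4+3·0 = 16
J: 2·1+4·5 = 22 | 4·4+3·2 = 22
T: 2·0+4·7 = 28 | 4·4+3·4 = 28
gcd(2,4,4,3) = 1

Coefficients: [2, 4, 4, 3]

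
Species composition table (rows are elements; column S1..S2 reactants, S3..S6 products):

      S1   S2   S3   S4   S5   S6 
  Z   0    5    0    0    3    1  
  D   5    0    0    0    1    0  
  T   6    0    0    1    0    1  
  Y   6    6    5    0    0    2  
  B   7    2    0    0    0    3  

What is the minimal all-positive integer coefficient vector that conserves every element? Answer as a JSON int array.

Z: 1·0+4·5 = 20 | 4·0+1·0+5·3+5·1 = 20
D: 1·5+4·0 = 5 | 4·0+1·0+5·1+5·0 = 5
T: 1·6+4·0 = 6 | 4·0+1·1+5·0+5·1 = 6
Y: 1·6+4·6 = 30 | 4·5+1·0+5·0+5·2 = 30
B: 1·7+4·2 = 15 | 4·0+1·0+5·0+5·3 = 15
gcd(1,4,4,1,5,5) = 1

Coefficients: [1, 4, 4, 1, 5, 5]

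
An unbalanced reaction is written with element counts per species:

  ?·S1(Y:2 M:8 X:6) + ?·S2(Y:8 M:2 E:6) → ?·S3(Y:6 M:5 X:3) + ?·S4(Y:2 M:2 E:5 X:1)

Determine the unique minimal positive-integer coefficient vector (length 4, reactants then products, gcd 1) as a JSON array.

Coefficients: [4, 5, 6, 6]

Y: 4·2+5·8 = 48 | 6·6+6·2 = 48
M: 4·8+5·2 = 42 | 6·5+6·2 = 42
E: 4·0+5·6 = 30 | 6·0+6·5 = 30
X: 4·6+5·0 = 24 | 6·3+6·1 = 24
gcd(4,5,6,6) = 1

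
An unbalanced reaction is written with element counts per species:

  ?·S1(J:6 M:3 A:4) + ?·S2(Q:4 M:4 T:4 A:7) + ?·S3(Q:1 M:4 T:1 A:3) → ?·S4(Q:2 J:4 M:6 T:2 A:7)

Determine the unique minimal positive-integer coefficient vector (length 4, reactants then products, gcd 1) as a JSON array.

Coefficients: [2, 1, 2, 3]

Q: 2·0+1·4+2·1 = 6 | 3·2 = 6
J: 2·6+1·0+2·0 = 12 | 3·4 = 12
M: 2·3+1·4+2·4 = 18 | 3·6 = 18
T: 2·0+1·4+2·1 = 6 | 3·2 = 6
A: 2·4+1·7+2·3 = 21 | 3·7 = 21
gcd(2,1,2,3) = 1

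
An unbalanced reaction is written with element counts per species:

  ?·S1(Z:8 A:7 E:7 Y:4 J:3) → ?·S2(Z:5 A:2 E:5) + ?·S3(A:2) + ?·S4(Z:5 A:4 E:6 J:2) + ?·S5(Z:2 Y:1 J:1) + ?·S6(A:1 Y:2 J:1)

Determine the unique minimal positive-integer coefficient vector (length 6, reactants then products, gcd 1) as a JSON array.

Z: 3·8 = 24 | 3·5+3·0+1·5+2·2+5·0 = 24
A: 3·7 = 21 | 3·2+3·2+1·4+2·0+5·1 = 21
E: 3·7 = 21 | 3·5+3·0+1·6+2·0+5·0 = 21
Y: 3·4 = 12 | 3·0+3·0+1·0+2·1+5·2 = 12
J: 3·3 = 9 | 3·0+3·0+1·2+2·1+5·1 = 9
gcd(3,3,3,1,2,5) = 1

Coefficients: [3, 3, 3, 1, 2, 5]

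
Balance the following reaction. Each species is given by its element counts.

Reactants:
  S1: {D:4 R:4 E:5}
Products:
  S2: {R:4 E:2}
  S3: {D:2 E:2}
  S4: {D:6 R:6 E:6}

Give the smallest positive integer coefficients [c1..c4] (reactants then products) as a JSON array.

Coefficients: [6, 3, 6, 2]

D: 6·4 = 24 | 3·0+6·2+2·6 = 24
R: 6·4 = 24 | 3·4+6·0+2·6 = 24
E: 6·5 = 30 | 3·2+6·2+2·6 = 30
gcd(6,3,6,2) = 1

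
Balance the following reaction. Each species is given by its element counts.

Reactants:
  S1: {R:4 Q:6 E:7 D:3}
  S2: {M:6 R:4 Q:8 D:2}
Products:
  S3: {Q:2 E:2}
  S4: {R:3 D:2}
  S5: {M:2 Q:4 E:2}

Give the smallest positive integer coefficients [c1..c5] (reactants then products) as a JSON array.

Coefficients: [2, 1, 4, 4, 3]

M: 2·0+1·6 = 6 | 4·0+4·0+3·2 = 6
R: 2·4+1·4 = 12 | 4·0+4·3+3·0 = 12
Q: 2·6+1·8 = 20 | 4·2+4·0+3·4 = 20
E: 2·7+1·0 = 14 | 4·2+4·0+3·2 = 14
D: 2·3+1·2 = 8 | 4·0+4·2+3·0 = 8
gcd(2,1,4,4,3) = 1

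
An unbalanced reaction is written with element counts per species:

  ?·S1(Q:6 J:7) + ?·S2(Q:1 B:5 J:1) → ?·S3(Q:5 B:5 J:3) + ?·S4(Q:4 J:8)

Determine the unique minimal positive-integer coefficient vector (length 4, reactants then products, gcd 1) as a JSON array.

Q: 6·6+5·1 = 41 | 5·5+4·4 = 41
B: 6·0+5·5 = 25 | 5·5+4·0 = 25
J: 6·7+5·1 = 47 | 5·3+4·8 = 47
gcd(6,5,5,4) = 1

Coefficients: [6, 5, 5, 4]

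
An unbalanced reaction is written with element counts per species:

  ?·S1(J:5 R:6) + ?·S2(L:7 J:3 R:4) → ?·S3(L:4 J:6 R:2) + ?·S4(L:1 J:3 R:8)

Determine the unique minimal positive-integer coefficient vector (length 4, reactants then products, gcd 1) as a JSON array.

Coefficients: [6, 3, 4, 5]

L: 6·0+3·7 = 21 | 4·4+5·1 = 21
J: 6·5+3·3 = 39 | 4·6+5·3 = 39
R: 6·6+3·4 = 48 | 4·2+5·8 = 48
gcd(6,3,4,5) = 1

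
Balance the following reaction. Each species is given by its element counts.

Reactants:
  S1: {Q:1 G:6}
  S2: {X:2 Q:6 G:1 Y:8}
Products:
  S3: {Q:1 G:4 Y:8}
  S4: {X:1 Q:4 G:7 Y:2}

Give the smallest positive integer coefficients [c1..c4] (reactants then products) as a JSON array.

X: 5·0+2·2 = 4 | 1·0+4·1 = 4
Q: 5·1+2·6 = 17 | 1·1+4·4 = 17
G: 5·6+2·1 = 32 | 1·4+4·7 = 32
Y: 5·0+2·8 = 16 | 1·8+4·2 = 16
gcd(5,2,1,4) = 1

Coefficients: [5, 2, 1, 4]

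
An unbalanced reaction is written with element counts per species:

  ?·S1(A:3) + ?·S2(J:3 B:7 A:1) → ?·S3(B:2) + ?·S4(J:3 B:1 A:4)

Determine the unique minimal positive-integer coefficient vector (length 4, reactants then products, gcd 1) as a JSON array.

Coefficients: [1, 1, 3, 1]

J: 1·0+1·3 = 3 | 3·0+1·3 = 3
B: 1·0+1·7 = 7 | 3·2+1·1 = 7
A: 1·3+1·1 = 4 | 3·0+1·4 = 4
gcd(1,1,3,1) = 1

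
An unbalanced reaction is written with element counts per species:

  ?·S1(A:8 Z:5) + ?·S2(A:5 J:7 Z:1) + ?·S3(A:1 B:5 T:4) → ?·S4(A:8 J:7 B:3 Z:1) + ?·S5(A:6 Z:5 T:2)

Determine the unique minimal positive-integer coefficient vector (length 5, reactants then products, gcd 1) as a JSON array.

A: 6·8+5·5+3·1 = 76 | 5·8+6·6 = 76
J: 6·0+5·7+3·0 = 35 | 5·7+6·0 = 35
B: 6·0+5·0+3·5 = 15 | 5·3+6·0 = 15
Z: 6·5+5·1+3·0 = 35 | 5·1+6·5 = 35
T: 6·0+5·0+3·4 = 12 | 5·0+6·2 = 12
gcd(6,5,3,5,6) = 1

Coefficients: [6, 5, 3, 5, 6]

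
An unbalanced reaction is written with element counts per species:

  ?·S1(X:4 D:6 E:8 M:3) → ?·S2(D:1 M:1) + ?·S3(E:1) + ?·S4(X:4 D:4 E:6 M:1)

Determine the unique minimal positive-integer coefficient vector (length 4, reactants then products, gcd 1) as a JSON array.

X: 1·4 = 4 | 2·0+2·0+1·4 = 4
D: 1·6 = 6 | 2·1+2·0+1·4 = 6
E: 1·8 = 8 | 2·0+2·1+1·6 = 8
M: 1·3 = 3 | 2·1+2·0+1·1 = 3
gcd(1,2,2,1) = 1

Coefficients: [1, 2, 2, 1]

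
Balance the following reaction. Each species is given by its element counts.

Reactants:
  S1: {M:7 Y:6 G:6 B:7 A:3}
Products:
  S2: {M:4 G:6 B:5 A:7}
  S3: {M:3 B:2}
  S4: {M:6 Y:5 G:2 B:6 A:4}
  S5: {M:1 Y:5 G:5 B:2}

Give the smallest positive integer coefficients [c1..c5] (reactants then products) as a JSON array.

Coefficients: [5, 1, 5, 2, 4]

M: 5·7 = 35 | 1·4+5·3+2·6+4·1 = 35
Y: 5·6 = 30 | 1·0+5·0+2·5+4·5 = 30
G: 5·6 = 30 | 1·6+5·0+2·2+4·5 = 30
B: 5·7 = 35 | 1·5+5·2+2·6+4·2 = 35
A: 5·3 = 15 | 1·7+5·0+2·4+4·0 = 15
gcd(5,1,5,2,4) = 1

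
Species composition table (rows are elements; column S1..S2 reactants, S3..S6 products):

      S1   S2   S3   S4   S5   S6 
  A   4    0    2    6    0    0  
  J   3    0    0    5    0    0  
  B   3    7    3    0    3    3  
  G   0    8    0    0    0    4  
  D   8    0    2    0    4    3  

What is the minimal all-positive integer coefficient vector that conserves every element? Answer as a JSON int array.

A: 5·4+3·0 = 20 | 1·2+3·6+5·0+6·0 = 20
J: 5·3+3·0 = 15 | 1·0+3·5+5·0+6·0 = 15
B: 5·3+3·7 = 36 | 1·3+3·0+5·3+6·3 = 36
G: 5·0+3·8 = 24 | 1·0+3·0+5·0+6·4 = 24
D: 5·8+3·0 = 40 | 1·2+3·0+5·4+6·3 = 40
gcd(5,3,1,3,5,6) = 1

Coefficients: [5, 3, 1, 3, 5, 6]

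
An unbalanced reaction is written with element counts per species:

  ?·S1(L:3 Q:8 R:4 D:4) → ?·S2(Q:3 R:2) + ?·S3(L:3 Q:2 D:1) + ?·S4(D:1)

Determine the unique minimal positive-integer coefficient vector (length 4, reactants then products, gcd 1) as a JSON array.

L: 1·3 = 3 | 2·0+1·3+3·0 = 3
Q: 1·8 = 8 | 2·3+1·2+3·0 = 8
R: 1·4 = 4 | 2·2+1·0+3·0 = 4
D: 1·4 = 4 | 2·0+1·1+3·1 = 4
gcd(1,2,1,3) = 1

Coefficients: [1, 2, 1, 3]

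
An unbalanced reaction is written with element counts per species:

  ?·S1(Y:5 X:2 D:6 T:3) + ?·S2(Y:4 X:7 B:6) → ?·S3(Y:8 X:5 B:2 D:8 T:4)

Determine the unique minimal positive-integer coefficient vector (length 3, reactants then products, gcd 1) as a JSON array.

Y: 4·5+1·4 = 24 | 3·8 = 24
X: 4·2+1·7 = 15 | 3·5 = 15
B: 4·0+1·6 = 6 | 3·2 = 6
D: 4·6+1·0 = 24 | 3·8 = 24
T: 4·3+1·0 = 12 | 3·4 = 12
gcd(4,1,3) = 1

Coefficients: [4, 1, 3]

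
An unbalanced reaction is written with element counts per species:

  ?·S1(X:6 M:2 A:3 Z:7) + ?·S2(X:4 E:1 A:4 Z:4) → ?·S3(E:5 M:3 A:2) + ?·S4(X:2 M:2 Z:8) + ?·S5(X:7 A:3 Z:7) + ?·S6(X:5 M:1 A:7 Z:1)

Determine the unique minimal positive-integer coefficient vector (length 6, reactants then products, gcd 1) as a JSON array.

Coefficients: [6, 5, 1, 3, 5, 3]

X: 6·6+5·4 = 56 | 1·0+3·2+5·7+3·5 = 56
E: 6·0+5·1 = 5 | 1·5+3·0+5·0+3·0 = 5
M: 6·2+5·0 = 12 | 1·3+3·2+5·0+3·1 = 12
A: 6·3+5·4 = 38 | 1·2+3·0+5·3+3·7 = 38
Z: 6·7+5·4 = 62 | 1·0+3·8+5·7+3·1 = 62
gcd(6,5,1,3,5,3) = 1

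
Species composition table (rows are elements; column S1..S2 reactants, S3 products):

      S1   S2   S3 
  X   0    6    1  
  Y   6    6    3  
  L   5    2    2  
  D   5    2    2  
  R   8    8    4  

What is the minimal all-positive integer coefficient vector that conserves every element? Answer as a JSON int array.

X: 2·0+1·6 = 6 | 6·1 = 6
Y: 2·6+1·6 = 18 | 6·3 = 18
L: 2·5+1·2 = 12 | 6·2 = 12
D: 2·5+1·2 = 12 | 6·2 = 12
R: 2·8+1·8 = 24 | 6·4 = 24
gcd(2,1,6) = 1

Coefficients: [2, 1, 6]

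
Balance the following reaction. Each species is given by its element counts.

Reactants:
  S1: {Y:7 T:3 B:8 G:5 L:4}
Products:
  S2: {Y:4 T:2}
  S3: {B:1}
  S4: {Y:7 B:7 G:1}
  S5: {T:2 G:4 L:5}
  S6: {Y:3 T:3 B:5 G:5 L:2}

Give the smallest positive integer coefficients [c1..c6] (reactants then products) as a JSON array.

Y: 3·7 = 21 | 1·4+5·0+2·7+2·0+1·3 = 21
T: 3·3 = 9 | 1·2+5·0+2·0+2·2+1·3 = 9
B: 3·8 = 24 | 1·0+5·1+2·7+2·0+1·5 = 24
G: 3·5 = 15 | 1·0+5·0+2·1+2·4+1·5 = 15
L: 3·4 = 12 | 1·0+5·0+2·0+2·5+1·2 = 12
gcd(3,1,5,2,2,1) = 1

Coefficients: [3, 1, 5, 2, 2, 1]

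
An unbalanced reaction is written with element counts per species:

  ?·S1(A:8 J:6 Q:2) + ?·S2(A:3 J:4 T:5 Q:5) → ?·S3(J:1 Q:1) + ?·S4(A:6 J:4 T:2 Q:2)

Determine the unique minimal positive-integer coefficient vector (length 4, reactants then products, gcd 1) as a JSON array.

Coefficients: [3, 2, 6, 5]

A: 3·8+2·3 = 30 | 6·0+5·6 = 30
J: 3·6+2·4 = 26 | 6·1+5·4 = 26
T: 3·0+2·5 = 10 | 6·0+5·2 = 10
Q: 3·2+2·5 = 16 | 6·1+5·2 = 16
gcd(3,2,6,5) = 1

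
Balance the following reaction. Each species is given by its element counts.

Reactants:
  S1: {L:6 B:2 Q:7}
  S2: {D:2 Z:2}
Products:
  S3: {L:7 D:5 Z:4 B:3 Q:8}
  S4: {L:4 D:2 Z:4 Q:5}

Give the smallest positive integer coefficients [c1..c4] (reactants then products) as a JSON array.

Coefficients: [3, 6, 2, 1]

L: 3·6+6·0 = 18 | 2·7+1·4 = 18
D: 3·0+6·2 = 12 | 2·5+1·2 = 12
Z: 3·0+6·2 = 12 | 2·4+1·4 = 12
B: 3·2+6·0 = 6 | 2·3+1·0 = 6
Q: 3·7+6·0 = 21 | 2·8+1·5 = 21
gcd(3,6,2,1) = 1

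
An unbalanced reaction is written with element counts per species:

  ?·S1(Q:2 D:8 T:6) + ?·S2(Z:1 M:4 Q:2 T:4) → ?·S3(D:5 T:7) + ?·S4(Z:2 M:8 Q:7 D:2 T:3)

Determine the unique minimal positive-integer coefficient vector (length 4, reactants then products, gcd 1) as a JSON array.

Z: 3·0+4·1 = 4 | 4·0+2·2 = 4
M: 3·0+4·4 = 16 | 4·0+2·8 = 16
Q: 3·2+4·2 = 14 | 4·0+2·7 = 14
D: 3·8+4·0 = 24 | 4·5+2·2 = 24
T: 3·6+4·4 = 34 | 4·7+2·3 = 34
gcd(3,4,4,2) = 1

Coefficients: [3, 4, 4, 2]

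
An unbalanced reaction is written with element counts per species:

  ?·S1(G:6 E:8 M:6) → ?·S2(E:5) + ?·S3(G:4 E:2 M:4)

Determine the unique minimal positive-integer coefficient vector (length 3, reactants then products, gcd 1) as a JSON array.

G: 2·6 = 12 | 2·0+3·4 = 12
E: 2·8 = 16 | 2·5+3·2 = 16
M: 2·6 = 12 | 2·0+3·4 = 12
gcd(2,2,3) = 1

Coefficients: [2, 2, 3]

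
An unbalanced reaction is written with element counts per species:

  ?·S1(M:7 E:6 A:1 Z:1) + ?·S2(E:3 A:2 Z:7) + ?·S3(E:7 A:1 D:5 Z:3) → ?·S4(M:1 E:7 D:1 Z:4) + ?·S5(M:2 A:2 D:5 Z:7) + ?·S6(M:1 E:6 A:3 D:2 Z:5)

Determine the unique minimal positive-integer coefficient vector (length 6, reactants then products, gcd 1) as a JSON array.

Coefficients: [2, 6, 5, 5, 2, 5]

M: 2·7+6·0+5·0 = 14 | 5·1+2·2+5·1 = 14
E: 2·6+6·3+5·7 = 65 | 5·7+2·0+5·6 = 65
A: 2·1+6·2+5·1 = 19 | 5·0+2·2+5·3 = 19
D: 2·0+6·0+5·5 = 25 | 5·1+2·5+5·2 = 25
Z: 2·1+6·7+5·3 = 59 | 5·4+2·7+5·5 = 59
gcd(2,6,5,5,2,5) = 1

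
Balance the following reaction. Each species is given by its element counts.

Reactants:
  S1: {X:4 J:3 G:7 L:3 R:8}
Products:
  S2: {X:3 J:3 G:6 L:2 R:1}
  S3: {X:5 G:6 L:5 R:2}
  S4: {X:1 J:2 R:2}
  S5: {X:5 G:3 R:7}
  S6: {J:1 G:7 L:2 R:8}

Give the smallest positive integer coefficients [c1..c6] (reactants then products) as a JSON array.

Coefficients: [6, 1, 2, 6, 1, 3]

X: 6·4 = 24 | 1·3+2·5+6·1+1·5+3·0 = 24
J: 6·3 = 18 | 1·3+2·0+6·2+1·0+3·1 = 18
G: 6·7 = 42 | 1·6+2·6+6·0+1·3+3·7 = 42
L: 6·3 = 18 | 1·2+2·5+6·0+1·0+3·2 = 18
R: 6·8 = 48 | 1·1+2·2+6·2+1·7+3·8 = 48
gcd(6,1,2,6,1,3) = 1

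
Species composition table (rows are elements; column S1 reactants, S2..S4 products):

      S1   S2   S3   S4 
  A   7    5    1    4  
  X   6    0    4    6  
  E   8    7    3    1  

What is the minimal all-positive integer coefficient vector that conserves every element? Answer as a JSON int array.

Coefficients: [5, 4, 3, 3]

A: 5·7 = 35 | 4·5+3·1+3·4 = 35
X: 5·6 = 30 | 4·0+3·4+3·6 = 30
E: 5·8 = 40 | 4·7+3·3+3·1 = 40
gcd(5,4,3,3) = 1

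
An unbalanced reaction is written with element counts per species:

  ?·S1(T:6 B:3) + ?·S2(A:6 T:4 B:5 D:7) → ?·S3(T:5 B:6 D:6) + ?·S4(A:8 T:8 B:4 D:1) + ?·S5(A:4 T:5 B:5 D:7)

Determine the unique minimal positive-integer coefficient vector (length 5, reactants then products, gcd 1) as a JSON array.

A: 5·0+6·6 = 36 | 3·0+3·8+3·4 = 36
T: 5·6+6·4 = 54 | 3·5+3·8+3·5 = 54
B: 5·3+6·5 = 45 | 3·6+3·4+3·5 = 45
D: 5·0+6·7 = 42 | 3·6+3·1+3·7 = 42
gcd(5,6,3,3,3) = 1

Coefficients: [5, 6, 3, 3, 3]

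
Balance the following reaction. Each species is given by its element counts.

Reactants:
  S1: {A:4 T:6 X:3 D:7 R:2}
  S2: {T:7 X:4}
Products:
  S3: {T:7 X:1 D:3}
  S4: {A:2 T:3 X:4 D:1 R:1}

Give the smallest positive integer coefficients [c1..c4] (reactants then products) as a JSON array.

A: 3·4+5·0 = 12 | 5·0+6·2 = 12
T: 3·6+5·7 = 53 | 5·7+6·3 = 53
X: 3·3+5·4 = 29 | 5·1+6·4 = 29
D: 3·7+5·0 = 21 | 5·3+6·1 = 21
R: 3·2+5·0 = 6 | 5·0+6·1 = 6
gcd(3,5,5,6) = 1

Coefficients: [3, 5, 5, 6]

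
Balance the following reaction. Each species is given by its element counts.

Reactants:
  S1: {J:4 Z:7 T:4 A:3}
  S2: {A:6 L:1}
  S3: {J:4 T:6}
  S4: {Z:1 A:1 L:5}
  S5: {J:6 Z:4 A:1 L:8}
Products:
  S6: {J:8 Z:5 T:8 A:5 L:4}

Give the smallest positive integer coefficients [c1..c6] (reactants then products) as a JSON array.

J: 3·4+3·0+6·4+1·0+2·6 = 48 | 6·8 = 48
Z: 3·7+3·0+6·0+1·1+2·4 = 30 | 6·5 = 30
T: 3·4+3·0+6·6+1·0+2·0 = 48 | 6·8 = 48
A: 3·3+3·6+6·0+1·1+2·1 = 30 | 6·5 = 30
L: 3·0+3·1+6·0+1·5+2·8 = 24 | 6·4 = 24
gcd(3,3,6,1,2,6) = 1

Coefficients: [3, 3, 6, 1, 2, 6]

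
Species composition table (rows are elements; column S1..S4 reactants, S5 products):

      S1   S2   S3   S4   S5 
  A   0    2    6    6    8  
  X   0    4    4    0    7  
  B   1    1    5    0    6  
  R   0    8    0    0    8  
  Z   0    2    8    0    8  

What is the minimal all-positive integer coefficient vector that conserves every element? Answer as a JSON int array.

Coefficients: [5, 4, 3, 1, 4]

A: 5·0+4·2+3·6+1·6 = 32 | 4·8 = 32
X: 5·0+4·4+3·4+1·0 = 28 | 4·7 = 28
B: 5·1+4·1+3·5+1·0 = 24 | 4·6 = 24
R: 5·0+4·8+3·0+1·0 = 32 | 4·8 = 32
Z: 5·0+4·2+3·8+1·0 = 32 | 4·8 = 32
gcd(5,4,3,1,4) = 1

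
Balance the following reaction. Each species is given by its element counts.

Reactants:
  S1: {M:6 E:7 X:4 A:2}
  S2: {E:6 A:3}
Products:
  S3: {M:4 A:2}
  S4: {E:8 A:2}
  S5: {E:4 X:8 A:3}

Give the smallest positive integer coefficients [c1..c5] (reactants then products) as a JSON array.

Coefficients: [2, 5, 3, 5, 1]

M: 2·6+5·0 = 12 | 3·4+5·0+1·0 = 12
E: 2·7+5·6 = 44 | 3·0+5·8+1·4 = 44
X: 2·4+5·0 = 8 | 3·0+5·0+1·8 = 8
A: 2·2+5·3 = 19 | 3·2+5·2+1·3 = 19
gcd(2,5,3,5,1) = 1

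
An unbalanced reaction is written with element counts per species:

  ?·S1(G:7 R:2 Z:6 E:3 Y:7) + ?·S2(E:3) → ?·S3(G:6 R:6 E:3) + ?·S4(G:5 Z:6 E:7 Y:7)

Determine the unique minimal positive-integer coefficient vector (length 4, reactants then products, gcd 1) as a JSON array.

Coefficients: [3, 5, 1, 3]

G: 3·7+5·0 = 21 | 1·6+3·5 = 21
R: 3·2+5·0 = 6 | 1·6+3·0 = 6
Z: 3·6+5·0 = 18 | 1·0+3·6 = 18
E: 3·3+5·3 = 24 | 1·3+3·7 = 24
Y: 3·7+5·0 = 21 | 1·0+3·7 = 21
gcd(3,5,1,3) = 1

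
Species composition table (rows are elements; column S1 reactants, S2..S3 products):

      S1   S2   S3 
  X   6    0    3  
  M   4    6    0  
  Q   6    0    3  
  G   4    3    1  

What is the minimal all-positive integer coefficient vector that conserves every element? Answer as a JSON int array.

X: 3·6 = 18 | 2·0+6·3 = 18
M: 3·4 = 12 | 2·6+6·0 = 12
Q: 3·6 = 18 | 2·0+6·3 = 18
G: 3·4 = 12 | 2·3+6·1 = 12
gcd(3,2,6) = 1

Coefficients: [3, 2, 6]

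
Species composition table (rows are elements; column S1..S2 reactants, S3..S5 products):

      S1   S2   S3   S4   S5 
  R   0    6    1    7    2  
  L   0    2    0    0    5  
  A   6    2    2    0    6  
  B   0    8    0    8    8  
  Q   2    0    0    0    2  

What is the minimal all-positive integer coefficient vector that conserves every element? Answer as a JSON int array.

Coefficients: [2, 5, 5, 3, 2]

R: 2·0+5·6 = 30 | 5·1+3·7+2·2 = 30
L: 2·0+5·2 = 10 | 5·0+3·0+2·5 = 10
A: 2·6+5·2 = 22 | 5·2+3·0+2·6 = 22
B: 2·0+5·8 = 40 | 5·0+3·8+2·8 = 40
Q: 2·2+5·0 = 4 | 5·0+3·0+2·2 = 4
gcd(2,5,5,3,2) = 1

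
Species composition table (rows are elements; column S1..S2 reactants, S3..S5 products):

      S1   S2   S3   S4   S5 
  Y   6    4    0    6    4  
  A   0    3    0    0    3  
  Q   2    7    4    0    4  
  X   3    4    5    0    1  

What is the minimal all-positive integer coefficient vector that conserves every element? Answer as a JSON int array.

Coefficients: [3, 2, 3, 3, 2]

Y: 3·6+2·4 = 26 | 3·0+3·6+2·4 = 26
A: 3·0+2·3 = 6 | 3·0+3·0+2·3 = 6
Q: 3·2+2·7 = 20 | 3·4+3·0+2·4 = 20
X: 3·3+2·4 = 17 | 3·5+3·0+2·1 = 17
gcd(3,2,3,3,2) = 1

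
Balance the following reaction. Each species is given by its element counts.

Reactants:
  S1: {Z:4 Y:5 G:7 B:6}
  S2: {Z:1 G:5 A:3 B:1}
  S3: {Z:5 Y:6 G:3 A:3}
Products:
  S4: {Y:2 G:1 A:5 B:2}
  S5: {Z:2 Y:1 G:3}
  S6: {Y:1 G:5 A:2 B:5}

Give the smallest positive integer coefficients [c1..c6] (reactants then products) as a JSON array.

Z: 1·4+3·1+1·5 = 12 | 2·0+6·2+1·0 = 12
Y: 1·5+3·0+1·6 = 11 | 2·2+6·1+1·1 = 11
G: 1·7+3·5+1·3 = 25 | 2·1+6·3+1·5 = 25
A: 1·0+3·3+1·3 = 12 | 2·5+6·0+1·2 = 12
B: 1·6+3·1+1·0 = 9 | 2·2+6·0+1·5 = 9
gcd(1,3,1,2,6,1) = 1

Coefficients: [1, 3, 1, 2, 6, 1]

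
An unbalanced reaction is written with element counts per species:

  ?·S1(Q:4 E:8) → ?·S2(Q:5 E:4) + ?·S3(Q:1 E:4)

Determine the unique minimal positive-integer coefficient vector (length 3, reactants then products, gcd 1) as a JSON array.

Q: 2·4 = 8 | 1·5+3·1 = 8
E: 2·8 = 16 | 1·4+3·4 = 16
gcd(2,1,3) = 1

Coefficients: [2, 1, 3]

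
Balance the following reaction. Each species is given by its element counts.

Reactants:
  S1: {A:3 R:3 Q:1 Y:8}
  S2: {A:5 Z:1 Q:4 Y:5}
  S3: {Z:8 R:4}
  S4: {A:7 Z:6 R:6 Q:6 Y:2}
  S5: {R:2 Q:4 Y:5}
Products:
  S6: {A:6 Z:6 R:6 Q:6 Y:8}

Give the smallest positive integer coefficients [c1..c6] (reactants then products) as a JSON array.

Coefficients: [2, 2, 2, 2, 2, 5]

A: 2·3+2·5+2·0+2·7+2·0 = 30 | 5·6 = 30
Z: 2·0+2·1+2·8+2·6+2·0 = 30 | 5·6 = 30
R: 2·3+2·0+2·4+2·6+2·2 = 30 | 5·6 = 30
Q: 2·1+2·4+2·0+2·6+2·4 = 30 | 5·6 = 30
Y: 2·8+2·5+2·0+2·2+2·5 = 40 | 5·8 = 40
gcd(2,2,2,2,2,5) = 1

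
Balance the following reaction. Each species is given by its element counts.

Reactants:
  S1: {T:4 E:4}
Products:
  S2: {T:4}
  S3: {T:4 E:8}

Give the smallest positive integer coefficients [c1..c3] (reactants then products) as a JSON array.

Coefficients: [2, 1, 1]

T: 2·4 = 8 | 1·4+1·4 = 8
E: 2·4 = 8 | 1·0+1·8 = 8
gcd(2,1,1) = 1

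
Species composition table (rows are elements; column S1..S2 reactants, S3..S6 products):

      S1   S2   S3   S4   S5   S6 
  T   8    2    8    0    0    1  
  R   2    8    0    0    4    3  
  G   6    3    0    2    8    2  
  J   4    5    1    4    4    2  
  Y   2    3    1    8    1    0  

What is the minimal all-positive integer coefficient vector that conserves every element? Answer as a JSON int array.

T: 6·8+2·2 = 52 | 6·8+1·0+4·0+4·1 = 52
R: 6·2+2·8 = 28 | 6·0+1·0+4·4+4·3 = 28
G: 6·6+2·3 = 42 | 6·0+1·2+4·8+4·2 = 42
J: 6·4+2·5 = 34 | 6·1+1·4+4·4+4·2 = 34
Y: 6·2+2·3 = 18 | 6·1+1·8+4·1+4·0 = 18
gcd(6,2,6,1,4,4) = 1

Coefficients: [6, 2, 6, 1, 4, 4]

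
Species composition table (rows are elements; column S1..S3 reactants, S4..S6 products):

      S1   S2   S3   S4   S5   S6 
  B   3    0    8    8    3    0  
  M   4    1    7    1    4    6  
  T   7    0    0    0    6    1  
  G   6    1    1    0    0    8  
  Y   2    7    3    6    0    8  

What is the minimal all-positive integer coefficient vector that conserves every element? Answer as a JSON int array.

Coefficients: [5, 6, 4, 4, 5, 5]

B: 5·3+6·0+4·8 = 47 | 4·8+5·3+5·0 = 47
M: 5·4+6·1+4·7 = 54 | 4·1+5·4+5·6 = 54
T: 5·7+6·0+4·0 = 35 | 4·0+5·6+5·1 = 35
G: 5·6+6·1+4·1 = 40 | 4·0+5·0+5·8 = 40
Y: 5·2+6·7+4·3 = 64 | 4·6+5·0+5·8 = 64
gcd(5,6,4,4,5,5) = 1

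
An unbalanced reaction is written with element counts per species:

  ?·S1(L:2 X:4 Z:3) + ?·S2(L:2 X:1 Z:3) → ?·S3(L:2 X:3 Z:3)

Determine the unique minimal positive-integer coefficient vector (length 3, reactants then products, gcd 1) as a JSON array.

L: 2·2+1·2 = 6 | 3·2 = 6
X: 2·4+1·1 = 9 | 3·3 = 9
Z: 2·3+1·3 = 9 | 3·3 = 9
gcd(2,1,3) = 1

Coefficients: [2, 1, 3]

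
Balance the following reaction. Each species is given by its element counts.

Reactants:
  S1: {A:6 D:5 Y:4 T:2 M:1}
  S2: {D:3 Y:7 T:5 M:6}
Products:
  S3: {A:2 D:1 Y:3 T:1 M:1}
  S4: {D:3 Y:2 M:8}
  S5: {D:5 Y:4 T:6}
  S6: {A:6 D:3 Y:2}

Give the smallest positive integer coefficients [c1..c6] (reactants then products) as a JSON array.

Coefficients: [5, 1, 3, 1, 2, 4]

A: 5·6+1·0 = 30 | 3·2+1·0+2·0+4·6 = 30
D: 5·5+1·3 = 28 | 3·1+1·3+2·5+4·3 = 28
Y: 5·4+1·7 = 27 | 3·3+1·2+2·4+4·2 = 27
T: 5·2+1·5 = 15 | 3·1+1·0+2·6+4·0 = 15
M: 5·1+1·6 = 11 | 3·1+1·8+2·0+4·0 = 11
gcd(5,1,3,1,2,4) = 1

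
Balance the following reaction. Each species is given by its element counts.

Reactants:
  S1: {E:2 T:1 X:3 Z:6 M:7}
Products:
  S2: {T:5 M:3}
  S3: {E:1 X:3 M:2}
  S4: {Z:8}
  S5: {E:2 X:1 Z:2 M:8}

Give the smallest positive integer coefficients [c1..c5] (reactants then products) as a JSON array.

E: 5·2 = 10 | 1·0+4·1+3·0+3·2 = 10
T: 5·1 = 5 | 1·5+4·0+3·0+3·0 = 5
X: 5·3 = 15 | 1·0+4·3+3·0+3·1 = 15
Z: 5·6 = 30 | 1·0+4·0+3·8+3·2 = 30
M: 5·7 = 35 | 1·3+4·2+3·0+3·8 = 35
gcd(5,1,4,3,3) = 1

Coefficients: [5, 1, 4, 3, 3]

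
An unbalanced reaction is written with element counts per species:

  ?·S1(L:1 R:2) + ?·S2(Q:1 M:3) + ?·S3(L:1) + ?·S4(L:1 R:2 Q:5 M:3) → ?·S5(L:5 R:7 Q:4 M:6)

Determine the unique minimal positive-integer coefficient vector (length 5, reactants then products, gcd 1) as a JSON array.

L: 6·1+3·0+3·1+1·1 = 10 | 2·5 = 10
R: 6·2+3·0+3·0+1·2 = 14 | 2·7 = 14
Q: 6·0+3·1+3·0+1·5 = 8 | 2·4 = 8
M: 6·0+3·3+3·0+1·3 = 12 | 2·6 = 12
gcd(6,3,3,1,2) = 1

Coefficients: [6, 3, 3, 1, 2]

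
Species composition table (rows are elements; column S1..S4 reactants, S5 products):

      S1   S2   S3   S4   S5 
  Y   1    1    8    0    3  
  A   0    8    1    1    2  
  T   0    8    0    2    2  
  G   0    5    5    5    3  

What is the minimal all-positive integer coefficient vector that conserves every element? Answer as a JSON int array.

Y: 6·1+1·1+1·8+1·0 = 15 | 5·3 = 15
A: 6·0+1·8+1·1+1·1 = 10 | 5·2 = 10
T: 6·0+1·8+1·0+1·2 = 10 | 5·2 = 10
G: 6·0+1·5+1·5+1·5 = 15 | 5·3 = 15
gcd(6,1,1,1,5) = 1

Coefficients: [6, 1, 1, 1, 5]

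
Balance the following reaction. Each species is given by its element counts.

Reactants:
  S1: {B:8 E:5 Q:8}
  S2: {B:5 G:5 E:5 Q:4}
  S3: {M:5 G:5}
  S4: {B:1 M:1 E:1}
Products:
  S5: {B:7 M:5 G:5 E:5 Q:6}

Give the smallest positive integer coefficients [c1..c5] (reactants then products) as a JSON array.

B: 4·8+1·5+5·0+5·1 = 42 | 6·7 = 42
M: 4·0+1·0+5·5+5·1 = 30 | 6·5 = 30
G: 4·0+1·5+5·5+5·0 = 30 | 6·5 = 30
E: 4·5+1·5+5·0+5·1 = 30 | 6·5 = 30
Q: 4·8+1·4+5·0+5·0 = 36 | 6·6 = 36
gcd(4,1,5,5,6) = 1

Coefficients: [4, 1, 5, 5, 6]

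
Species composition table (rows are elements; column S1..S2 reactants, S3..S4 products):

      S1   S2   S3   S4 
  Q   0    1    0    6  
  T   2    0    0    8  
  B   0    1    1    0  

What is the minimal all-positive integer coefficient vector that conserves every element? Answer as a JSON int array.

Q: 4·0+6·1 = 6 | 6·0+1·6 = 6
T: 4·2+6·0 = 8 | 6·0+1·8 = 8
B: 4·0+6·1 = 6 | 6·1+1·0 = 6
gcd(4,6,6,1) = 1

Coefficients: [4, 6, 6, 1]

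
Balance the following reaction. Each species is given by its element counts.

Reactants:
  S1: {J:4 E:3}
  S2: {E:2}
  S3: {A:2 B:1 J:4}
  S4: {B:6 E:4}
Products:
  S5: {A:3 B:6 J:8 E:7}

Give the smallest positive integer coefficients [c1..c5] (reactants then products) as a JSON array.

A: 2·0+5·0+6·2+3·0 = 12 | 4·3 = 12
B: 2·0+5·0+6·1+3·6 = 24 | 4·6 = 24
J: 2·4+5·0+6·4+3·0 = 32 | 4·8 = 32
E: 2·3+5·2+6·0+3·4 = 28 | 4·7 = 28
gcd(2,5,6,3,4) = 1

Coefficients: [2, 5, 6, 3, 4]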